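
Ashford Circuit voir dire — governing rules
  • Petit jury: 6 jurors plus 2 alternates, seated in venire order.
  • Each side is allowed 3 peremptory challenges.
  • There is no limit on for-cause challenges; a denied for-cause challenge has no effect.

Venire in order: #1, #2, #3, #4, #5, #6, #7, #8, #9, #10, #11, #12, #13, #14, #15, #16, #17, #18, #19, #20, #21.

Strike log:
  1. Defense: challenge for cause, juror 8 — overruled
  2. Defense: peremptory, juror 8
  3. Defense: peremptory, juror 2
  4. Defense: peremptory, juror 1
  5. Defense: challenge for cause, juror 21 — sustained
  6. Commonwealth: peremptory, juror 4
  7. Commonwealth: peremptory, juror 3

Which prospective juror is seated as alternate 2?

13

Removed: #1, #2, #3, #4, #8, #21.
Filling seats in venire order through position 8: #5, #6, #7, #9, #10, #11, #12, #13.
So alternate 2 is #13.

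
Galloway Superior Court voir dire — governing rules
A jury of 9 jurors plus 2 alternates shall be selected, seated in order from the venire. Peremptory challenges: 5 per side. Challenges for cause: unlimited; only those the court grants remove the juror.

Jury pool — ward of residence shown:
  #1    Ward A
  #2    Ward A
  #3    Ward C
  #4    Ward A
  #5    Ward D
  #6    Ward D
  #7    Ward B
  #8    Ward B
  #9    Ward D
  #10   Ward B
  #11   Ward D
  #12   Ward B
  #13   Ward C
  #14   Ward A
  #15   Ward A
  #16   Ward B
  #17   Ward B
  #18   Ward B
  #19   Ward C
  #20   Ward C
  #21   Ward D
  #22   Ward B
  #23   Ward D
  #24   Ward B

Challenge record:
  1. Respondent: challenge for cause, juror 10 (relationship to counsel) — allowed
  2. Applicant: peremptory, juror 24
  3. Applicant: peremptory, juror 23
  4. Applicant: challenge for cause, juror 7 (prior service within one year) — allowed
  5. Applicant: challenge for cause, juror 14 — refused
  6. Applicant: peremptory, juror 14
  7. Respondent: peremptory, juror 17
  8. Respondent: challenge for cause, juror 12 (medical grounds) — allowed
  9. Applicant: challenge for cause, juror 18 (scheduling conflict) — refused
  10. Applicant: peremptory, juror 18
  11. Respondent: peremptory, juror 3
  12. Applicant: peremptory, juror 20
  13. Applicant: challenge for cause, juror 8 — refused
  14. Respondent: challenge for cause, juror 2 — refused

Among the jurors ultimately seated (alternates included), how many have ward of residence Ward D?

Removed: #3, #7, #10, #12, #14, #17, #18, #20, #23, #24.
Seated (11 incl. alternates): #1, #2, #4, #5, #6, #8, #9, #11, #13, #15, #16.
Of those, in Ward D: #5, #6, #9, #11 → 4.

4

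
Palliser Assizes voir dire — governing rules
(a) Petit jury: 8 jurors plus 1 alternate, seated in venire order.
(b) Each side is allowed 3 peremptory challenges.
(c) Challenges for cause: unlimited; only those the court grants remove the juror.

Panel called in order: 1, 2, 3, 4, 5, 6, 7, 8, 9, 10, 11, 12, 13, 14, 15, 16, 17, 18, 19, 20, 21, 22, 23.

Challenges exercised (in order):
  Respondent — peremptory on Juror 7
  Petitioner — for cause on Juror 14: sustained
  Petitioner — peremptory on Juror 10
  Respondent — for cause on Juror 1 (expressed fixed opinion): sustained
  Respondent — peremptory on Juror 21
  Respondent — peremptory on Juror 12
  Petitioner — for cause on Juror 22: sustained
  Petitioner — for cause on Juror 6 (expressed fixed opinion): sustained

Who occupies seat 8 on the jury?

13

Removed: #1, #6, #7, #10, #12, #14, #21, #22.
Seating in order: seats 1–8 → #2, #3, #4, #5, #8, #9, #11, #13; alternates → #15.
So seat 8 is #13.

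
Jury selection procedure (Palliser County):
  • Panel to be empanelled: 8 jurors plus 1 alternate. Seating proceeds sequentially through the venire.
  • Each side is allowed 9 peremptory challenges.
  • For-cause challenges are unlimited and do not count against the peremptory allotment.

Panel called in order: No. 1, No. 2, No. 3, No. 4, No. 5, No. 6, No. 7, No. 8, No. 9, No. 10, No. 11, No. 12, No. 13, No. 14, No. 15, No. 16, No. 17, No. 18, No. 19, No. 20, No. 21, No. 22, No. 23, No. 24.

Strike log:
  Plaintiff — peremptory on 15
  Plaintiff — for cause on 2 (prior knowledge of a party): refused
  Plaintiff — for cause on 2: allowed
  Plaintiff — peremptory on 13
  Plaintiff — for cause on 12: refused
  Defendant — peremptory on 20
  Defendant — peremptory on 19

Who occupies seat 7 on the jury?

Removed: #2, #13, #15, #19, #20. (#12 stays — for-cause denied.)
Filling seats in venire order through position 7: #1, #3, #4, #5, #6, #7, #8.
So seat 7 is #8.

8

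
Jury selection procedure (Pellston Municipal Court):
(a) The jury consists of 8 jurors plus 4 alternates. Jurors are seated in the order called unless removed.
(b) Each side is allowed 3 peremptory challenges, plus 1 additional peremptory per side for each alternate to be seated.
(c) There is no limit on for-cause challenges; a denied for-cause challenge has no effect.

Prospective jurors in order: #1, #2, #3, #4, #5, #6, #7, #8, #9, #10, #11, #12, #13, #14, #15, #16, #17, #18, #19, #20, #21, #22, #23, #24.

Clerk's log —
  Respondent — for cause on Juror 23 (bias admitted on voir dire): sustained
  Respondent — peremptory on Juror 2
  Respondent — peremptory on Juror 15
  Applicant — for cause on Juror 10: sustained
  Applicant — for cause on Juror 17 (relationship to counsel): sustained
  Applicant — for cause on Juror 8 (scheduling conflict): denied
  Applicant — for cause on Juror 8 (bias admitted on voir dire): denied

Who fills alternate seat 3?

13

Removed: #2, #10, #15, #17, #23. (#8 stays — for-cause denied.)
Filling seats in venire order through position 11: #1, #3, #4, #5, #6, #7, #8, #9, #11, #12, #13.
So alternate 3 is #13.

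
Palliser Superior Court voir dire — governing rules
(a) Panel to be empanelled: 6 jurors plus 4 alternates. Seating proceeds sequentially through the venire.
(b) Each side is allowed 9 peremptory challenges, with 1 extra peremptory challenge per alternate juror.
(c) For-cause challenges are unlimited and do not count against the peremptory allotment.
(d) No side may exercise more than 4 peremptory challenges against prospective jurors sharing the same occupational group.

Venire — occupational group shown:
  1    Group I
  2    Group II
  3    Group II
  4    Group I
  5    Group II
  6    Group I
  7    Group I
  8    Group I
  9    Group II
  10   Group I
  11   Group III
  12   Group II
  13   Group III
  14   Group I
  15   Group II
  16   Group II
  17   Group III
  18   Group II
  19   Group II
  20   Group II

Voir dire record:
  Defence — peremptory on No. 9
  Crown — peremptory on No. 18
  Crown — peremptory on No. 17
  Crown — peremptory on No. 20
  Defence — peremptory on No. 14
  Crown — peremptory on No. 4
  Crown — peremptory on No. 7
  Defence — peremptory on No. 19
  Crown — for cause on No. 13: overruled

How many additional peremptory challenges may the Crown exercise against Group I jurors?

2

Crown peremptories so far: #18, #17, #20, #4, #7 — 5 of 13 used, 8 left overall.
Against Group I: #4, #7 — 2 used; per-group cap 4 leaves 2.
Binding limit: min(8, 2) = 2.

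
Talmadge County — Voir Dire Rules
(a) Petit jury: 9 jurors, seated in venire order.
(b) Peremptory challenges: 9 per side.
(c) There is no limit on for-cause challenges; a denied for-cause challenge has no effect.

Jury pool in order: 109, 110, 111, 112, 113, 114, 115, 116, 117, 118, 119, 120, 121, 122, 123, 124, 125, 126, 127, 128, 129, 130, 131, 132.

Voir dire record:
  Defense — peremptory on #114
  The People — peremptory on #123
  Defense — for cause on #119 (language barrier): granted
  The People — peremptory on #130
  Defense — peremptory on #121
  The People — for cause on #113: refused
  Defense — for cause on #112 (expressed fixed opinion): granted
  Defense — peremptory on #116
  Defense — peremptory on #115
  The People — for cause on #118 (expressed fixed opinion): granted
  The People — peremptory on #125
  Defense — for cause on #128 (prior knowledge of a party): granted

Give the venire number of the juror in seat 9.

126

Removed: #112, #114, #115, #116, #118, #119, #121, #123, #125, #128, #130. (#113 stays — for-cause denied.)
Seating in order: seats 1–9 → #109, #110, #111, #113, #117, #120, #122, #124, #126.
So seat 9 is #126.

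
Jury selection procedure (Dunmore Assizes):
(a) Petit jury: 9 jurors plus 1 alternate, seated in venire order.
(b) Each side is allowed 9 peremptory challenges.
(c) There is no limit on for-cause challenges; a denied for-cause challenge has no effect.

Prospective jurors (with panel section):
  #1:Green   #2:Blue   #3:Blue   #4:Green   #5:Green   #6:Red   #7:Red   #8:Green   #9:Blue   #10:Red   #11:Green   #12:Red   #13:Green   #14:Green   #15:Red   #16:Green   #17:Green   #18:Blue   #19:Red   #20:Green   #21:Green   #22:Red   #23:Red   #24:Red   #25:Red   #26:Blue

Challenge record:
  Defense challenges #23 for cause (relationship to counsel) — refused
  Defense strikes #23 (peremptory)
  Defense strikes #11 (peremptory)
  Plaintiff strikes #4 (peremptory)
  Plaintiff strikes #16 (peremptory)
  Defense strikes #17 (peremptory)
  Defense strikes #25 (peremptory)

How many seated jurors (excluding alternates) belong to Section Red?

3

Removed: #4, #11, #16, #17, #23, #25.
Seated jurors 1–9: #1, #2, #3, #5, #6, #7, #8, #9, #10 (alternates #12 not counted).
Of those, in Section Red: #6, #7, #10 → 3.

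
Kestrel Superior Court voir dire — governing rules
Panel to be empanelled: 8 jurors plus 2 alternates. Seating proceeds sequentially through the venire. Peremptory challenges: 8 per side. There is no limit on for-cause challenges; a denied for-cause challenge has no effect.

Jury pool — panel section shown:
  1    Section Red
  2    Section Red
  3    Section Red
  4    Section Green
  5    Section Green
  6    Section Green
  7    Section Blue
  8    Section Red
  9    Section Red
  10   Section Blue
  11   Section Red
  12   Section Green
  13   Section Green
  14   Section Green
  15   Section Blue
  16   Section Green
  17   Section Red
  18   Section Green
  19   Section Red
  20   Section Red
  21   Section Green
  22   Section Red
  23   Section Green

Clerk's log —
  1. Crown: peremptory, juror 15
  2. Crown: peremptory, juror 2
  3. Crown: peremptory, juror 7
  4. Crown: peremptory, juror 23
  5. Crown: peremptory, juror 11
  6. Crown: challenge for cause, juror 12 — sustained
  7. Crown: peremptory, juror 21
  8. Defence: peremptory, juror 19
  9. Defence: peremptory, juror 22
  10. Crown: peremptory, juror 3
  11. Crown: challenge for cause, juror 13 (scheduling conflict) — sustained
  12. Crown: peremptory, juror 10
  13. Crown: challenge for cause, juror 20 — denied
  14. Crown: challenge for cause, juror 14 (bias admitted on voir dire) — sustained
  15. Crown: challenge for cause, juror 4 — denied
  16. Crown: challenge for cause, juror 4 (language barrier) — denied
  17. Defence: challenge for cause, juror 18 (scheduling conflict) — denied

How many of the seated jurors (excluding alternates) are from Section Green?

Removed: #2, #3, #7, #10, #11, #12, #13, #14, #15, #19, #21, #22, #23.
Seated jurors 1–8: #1, #4, #5, #6, #8, #9, #16, #17 (alternates #18, #20 not counted).
Of those, in Section Green: #4, #5, #6, #16 → 4.

4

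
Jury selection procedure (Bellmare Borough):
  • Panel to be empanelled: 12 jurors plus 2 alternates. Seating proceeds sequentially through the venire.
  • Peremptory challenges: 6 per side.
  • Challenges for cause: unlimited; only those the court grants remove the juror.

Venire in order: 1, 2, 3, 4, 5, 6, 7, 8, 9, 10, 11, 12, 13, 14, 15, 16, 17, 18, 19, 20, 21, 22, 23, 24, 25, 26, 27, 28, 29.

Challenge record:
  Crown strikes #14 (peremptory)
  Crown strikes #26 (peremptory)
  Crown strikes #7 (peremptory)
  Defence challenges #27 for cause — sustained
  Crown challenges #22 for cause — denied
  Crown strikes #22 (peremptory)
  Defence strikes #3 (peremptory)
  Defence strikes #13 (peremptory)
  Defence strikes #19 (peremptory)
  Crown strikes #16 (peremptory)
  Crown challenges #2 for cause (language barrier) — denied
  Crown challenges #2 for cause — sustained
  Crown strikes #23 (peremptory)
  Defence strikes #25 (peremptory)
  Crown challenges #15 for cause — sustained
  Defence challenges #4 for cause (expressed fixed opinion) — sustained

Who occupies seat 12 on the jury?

21

Removed: #2, #3, #4, #7, #13, #14, #15, #16, #19, #22, #23, #25, #26, #27.
Seating in order: seats 1–12 → #1, #5, #6, #8, #9, #10, #11, #12, #17, #18, #20, #21; alternates → #24, #28.
So seat 12 is #21.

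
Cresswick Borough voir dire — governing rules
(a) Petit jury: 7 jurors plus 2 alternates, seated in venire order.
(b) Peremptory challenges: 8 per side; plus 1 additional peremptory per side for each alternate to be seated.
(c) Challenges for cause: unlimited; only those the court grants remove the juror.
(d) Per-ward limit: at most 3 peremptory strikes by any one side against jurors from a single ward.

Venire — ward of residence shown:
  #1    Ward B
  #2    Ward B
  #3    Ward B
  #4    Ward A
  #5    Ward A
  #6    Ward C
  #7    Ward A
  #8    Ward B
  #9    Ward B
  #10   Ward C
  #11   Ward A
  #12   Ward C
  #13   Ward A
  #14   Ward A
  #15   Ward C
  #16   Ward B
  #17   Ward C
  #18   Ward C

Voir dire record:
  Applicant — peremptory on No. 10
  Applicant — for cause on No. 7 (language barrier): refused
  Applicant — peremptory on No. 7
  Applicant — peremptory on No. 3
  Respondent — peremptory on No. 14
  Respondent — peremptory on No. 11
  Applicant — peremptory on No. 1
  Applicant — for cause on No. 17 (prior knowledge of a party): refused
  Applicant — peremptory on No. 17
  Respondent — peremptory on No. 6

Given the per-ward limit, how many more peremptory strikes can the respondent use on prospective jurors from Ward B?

Respondent peremptories so far: #14, #11, #6 — 3 of 10 used, 7 left overall.
Against Ward B: none yet — per-ward cap 3 leaves 3.
Binding limit: min(7, 3) = 3.

3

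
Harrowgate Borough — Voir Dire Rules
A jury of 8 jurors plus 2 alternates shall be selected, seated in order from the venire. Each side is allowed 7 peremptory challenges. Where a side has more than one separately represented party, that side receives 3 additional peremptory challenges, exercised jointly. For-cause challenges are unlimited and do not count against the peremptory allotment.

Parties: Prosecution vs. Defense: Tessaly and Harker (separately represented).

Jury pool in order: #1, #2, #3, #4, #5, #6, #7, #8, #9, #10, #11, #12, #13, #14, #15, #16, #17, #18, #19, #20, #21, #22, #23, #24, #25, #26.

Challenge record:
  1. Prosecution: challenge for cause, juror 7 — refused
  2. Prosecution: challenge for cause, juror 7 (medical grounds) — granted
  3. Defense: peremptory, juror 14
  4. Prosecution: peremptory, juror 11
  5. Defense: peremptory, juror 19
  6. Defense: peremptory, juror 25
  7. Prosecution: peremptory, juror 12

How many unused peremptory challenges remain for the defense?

7

Defense allotment: 7 base + 3 multi-party = 10.
Defense peremptories used: #14, #19, #25 — 3.
Remaining: 10 − 3 = 7.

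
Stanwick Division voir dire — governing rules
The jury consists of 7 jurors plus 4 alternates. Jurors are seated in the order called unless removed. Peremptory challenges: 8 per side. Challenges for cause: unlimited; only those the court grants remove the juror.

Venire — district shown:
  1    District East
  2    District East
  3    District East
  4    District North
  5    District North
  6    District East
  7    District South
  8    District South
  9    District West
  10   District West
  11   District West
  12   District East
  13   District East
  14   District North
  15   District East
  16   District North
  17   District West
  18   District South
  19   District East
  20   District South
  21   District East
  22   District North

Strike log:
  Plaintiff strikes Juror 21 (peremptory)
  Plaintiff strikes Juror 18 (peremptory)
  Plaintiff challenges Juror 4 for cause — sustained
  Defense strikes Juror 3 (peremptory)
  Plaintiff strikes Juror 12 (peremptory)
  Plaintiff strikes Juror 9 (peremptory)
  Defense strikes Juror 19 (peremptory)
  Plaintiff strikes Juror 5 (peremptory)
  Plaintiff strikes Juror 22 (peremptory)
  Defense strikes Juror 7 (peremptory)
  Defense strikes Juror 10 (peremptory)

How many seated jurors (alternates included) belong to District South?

Removed: #3, #4, #5, #7, #9, #10, #12, #18, #19, #21, #22.
Seated (11 incl. alternates): #1, #2, #6, #8, #11, #13, #14, #15, #16, #17, #20.
Of those, in District South: #8, #20 → 2.

2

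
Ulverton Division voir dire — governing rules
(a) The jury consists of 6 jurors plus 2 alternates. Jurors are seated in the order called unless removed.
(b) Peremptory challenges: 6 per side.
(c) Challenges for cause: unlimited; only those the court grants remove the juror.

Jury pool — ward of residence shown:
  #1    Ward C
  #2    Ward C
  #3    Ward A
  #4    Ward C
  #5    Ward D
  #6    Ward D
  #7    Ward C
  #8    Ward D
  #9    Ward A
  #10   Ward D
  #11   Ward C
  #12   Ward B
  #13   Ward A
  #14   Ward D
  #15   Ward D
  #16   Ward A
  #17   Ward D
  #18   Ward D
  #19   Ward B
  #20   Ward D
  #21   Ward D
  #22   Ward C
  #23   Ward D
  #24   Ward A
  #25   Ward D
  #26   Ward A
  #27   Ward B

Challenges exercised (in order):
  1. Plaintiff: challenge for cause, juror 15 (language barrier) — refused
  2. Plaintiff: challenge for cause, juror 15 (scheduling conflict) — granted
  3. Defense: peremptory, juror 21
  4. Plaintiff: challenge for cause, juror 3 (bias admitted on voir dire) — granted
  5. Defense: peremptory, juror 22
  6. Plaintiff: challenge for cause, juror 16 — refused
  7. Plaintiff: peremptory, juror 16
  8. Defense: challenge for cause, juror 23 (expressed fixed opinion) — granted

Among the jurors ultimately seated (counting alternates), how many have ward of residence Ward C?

Removed: #3, #15, #16, #21, #22, #23.
Seated (8 incl. alternates): #1, #2, #4, #5, #6, #7, #8, #9.
Of those, in Ward C: #1, #2, #4, #7 → 4.

4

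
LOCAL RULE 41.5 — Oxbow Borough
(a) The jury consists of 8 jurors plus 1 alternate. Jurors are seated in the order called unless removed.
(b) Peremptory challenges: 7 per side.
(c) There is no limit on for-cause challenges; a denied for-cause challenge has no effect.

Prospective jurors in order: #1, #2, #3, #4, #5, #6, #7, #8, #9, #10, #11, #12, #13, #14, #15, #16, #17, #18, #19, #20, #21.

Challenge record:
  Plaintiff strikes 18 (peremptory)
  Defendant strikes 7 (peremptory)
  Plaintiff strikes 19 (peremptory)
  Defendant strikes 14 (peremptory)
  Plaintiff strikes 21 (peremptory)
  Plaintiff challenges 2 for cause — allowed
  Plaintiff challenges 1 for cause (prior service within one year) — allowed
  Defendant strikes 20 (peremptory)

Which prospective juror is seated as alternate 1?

Removed: #1, #2, #7, #14, #18, #19, #20, #21.
Seating in order: seats 1–8 → #3, #4, #5, #6, #8, #9, #10, #11; alternates → #12.
So alternate 1 is #12.

12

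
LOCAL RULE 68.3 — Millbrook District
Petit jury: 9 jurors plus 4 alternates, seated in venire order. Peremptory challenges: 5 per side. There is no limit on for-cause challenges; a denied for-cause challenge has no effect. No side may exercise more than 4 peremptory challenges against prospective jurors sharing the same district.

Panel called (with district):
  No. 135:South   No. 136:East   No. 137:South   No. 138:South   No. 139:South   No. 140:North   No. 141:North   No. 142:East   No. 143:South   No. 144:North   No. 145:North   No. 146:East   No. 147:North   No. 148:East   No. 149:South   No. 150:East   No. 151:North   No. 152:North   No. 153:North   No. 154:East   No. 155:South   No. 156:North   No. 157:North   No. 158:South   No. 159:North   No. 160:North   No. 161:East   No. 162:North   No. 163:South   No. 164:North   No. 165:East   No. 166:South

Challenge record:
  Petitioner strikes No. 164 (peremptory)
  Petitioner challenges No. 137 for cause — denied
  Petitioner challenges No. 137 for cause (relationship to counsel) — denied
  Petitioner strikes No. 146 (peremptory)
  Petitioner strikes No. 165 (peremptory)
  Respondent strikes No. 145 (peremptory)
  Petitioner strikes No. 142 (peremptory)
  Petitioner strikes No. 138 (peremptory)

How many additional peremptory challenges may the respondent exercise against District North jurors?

3

Respondent peremptories so far: #145 — 1 of 5 used, 4 left overall.
Against District North: #145 — 1 used; per-district cap 4 leaves 3.
Binding limit: min(4, 3) = 3.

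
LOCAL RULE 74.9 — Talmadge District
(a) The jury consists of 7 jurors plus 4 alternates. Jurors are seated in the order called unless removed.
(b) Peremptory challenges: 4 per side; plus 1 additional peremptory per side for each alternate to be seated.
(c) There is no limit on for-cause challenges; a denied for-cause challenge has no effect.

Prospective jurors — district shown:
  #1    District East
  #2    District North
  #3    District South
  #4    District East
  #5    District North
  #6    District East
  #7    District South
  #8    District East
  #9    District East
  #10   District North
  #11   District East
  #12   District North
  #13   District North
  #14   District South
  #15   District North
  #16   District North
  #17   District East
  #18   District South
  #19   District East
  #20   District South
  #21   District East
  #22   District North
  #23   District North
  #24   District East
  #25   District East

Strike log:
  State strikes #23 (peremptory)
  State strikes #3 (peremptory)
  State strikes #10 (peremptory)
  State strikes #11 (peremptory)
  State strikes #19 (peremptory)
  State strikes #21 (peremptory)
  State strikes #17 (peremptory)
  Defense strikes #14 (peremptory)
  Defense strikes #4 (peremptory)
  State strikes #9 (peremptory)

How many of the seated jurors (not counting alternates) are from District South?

1

Removed: #3, #4, #9, #10, #11, #14, #17, #19, #21, #23.
Seated jurors 1–7: #1, #2, #5, #6, #7, #8, #12 (alternates #13, #15, #16, #18 not counted).
Of those, in District South: #7 → 1.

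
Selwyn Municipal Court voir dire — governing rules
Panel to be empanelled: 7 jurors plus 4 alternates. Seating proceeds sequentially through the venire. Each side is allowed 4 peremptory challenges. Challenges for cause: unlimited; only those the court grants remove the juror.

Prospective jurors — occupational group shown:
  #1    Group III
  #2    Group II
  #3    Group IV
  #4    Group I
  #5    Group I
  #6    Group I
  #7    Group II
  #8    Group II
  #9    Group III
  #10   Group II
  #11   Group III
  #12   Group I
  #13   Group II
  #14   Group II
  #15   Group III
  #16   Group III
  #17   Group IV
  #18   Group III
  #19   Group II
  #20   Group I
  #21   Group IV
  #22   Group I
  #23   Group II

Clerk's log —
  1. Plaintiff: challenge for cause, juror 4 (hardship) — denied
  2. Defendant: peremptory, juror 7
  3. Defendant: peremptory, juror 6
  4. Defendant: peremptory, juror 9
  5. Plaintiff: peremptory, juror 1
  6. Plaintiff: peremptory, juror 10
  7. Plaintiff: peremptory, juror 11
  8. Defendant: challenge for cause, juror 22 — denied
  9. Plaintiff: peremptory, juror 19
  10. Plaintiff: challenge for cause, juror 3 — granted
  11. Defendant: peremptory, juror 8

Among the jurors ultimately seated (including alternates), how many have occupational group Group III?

3

Removed: #1, #3, #6, #7, #8, #9, #10, #11, #19.
Seated (11 incl. alternates): #2, #4, #5, #12, #13, #14, #15, #16, #17, #18, #20.
Of those, in Group III: #15, #16, #18 → 3.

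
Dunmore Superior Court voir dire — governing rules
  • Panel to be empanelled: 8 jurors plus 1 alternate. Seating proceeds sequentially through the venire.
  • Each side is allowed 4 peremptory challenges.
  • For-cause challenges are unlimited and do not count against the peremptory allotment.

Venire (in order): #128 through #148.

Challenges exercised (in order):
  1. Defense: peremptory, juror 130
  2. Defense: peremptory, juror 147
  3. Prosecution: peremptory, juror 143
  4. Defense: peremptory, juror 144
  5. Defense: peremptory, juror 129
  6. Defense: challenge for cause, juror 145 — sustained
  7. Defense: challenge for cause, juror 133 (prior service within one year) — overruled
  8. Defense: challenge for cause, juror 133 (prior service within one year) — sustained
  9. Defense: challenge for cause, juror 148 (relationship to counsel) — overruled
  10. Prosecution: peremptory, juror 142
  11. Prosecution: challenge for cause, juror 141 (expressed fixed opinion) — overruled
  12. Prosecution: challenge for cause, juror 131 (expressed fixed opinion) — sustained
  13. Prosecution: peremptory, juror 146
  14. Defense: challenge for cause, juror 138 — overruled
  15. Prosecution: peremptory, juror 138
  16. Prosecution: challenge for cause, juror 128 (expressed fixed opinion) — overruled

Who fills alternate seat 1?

141

Removed: #129, #130, #131, #133, #138, #142, #143, #144, #145, #146, #147. (#128, #141, #148 stay — for-cause denied.)
Seating in order: seats 1–8 → #128, #132, #134, #135, #136, #137, #139, #140; alternates → #141.
So alternate 1 is #141.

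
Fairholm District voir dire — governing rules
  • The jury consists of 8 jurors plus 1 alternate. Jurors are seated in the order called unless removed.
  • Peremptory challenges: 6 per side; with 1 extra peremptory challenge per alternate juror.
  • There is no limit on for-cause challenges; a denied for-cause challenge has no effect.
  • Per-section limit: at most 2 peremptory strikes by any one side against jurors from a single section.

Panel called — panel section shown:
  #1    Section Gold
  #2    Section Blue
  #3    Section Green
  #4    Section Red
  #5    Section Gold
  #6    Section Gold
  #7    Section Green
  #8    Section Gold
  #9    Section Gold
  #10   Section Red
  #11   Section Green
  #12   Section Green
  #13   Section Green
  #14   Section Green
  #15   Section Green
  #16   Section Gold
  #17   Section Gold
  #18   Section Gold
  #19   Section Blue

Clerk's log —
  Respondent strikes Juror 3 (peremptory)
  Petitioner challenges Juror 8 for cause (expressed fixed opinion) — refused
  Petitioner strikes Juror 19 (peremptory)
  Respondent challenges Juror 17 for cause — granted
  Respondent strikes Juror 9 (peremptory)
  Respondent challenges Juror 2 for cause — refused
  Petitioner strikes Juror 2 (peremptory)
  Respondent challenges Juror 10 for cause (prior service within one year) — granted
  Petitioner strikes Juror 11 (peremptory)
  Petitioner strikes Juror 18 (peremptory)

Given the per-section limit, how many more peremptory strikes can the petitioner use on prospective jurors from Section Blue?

Petitioner peremptories so far: #19, #2, #11, #18 — 4 of 7 used, 3 left overall.
Against Section Blue: #19, #2 — 2 used; per-section cap 2 leaves 0.
Binding limit: min(3, 0) = 0.

0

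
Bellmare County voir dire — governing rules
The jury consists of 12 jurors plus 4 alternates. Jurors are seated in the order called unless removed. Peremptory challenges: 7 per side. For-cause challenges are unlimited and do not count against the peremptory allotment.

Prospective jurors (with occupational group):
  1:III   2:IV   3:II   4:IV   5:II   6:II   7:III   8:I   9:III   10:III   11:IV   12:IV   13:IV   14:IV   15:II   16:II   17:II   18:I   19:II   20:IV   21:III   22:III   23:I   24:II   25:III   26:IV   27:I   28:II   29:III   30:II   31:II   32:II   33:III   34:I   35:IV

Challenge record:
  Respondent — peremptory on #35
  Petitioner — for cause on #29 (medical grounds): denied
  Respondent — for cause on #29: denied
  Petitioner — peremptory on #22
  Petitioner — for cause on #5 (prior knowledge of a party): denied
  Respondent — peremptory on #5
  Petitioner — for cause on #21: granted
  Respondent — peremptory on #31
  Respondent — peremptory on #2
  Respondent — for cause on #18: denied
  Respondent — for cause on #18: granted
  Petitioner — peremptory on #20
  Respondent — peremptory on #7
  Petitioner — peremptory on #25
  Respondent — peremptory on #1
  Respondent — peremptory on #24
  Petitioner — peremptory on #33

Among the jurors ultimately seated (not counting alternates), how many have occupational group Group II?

4

Removed: #1, #2, #5, #7, #18, #20, #21, #22, #24, #25, #31, #33, #35.
Seated jurors 1–12: #3, #4, #6, #8, #9, #10, #11, #12, #13, #14, #15, #16 (alternates #17, #19, #23, #26 not counted).
Of those, in Group II: #3, #6, #15, #16 → 4.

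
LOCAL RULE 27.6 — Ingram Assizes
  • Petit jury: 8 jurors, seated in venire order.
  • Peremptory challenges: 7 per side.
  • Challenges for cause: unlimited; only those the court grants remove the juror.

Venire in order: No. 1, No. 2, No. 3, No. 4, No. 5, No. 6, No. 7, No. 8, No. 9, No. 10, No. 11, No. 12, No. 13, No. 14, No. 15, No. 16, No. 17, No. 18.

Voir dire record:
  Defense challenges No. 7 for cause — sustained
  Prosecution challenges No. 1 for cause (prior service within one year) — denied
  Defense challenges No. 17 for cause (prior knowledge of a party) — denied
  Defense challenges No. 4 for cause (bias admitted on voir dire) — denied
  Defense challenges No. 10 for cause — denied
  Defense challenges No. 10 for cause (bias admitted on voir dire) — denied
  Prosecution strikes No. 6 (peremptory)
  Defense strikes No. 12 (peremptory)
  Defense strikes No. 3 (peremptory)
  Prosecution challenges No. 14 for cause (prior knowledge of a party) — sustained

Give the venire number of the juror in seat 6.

Removed: #3, #6, #7, #12, #14. (#1, #4, #10, #17 stay — for-cause denied.)
Seating in order: seats 1–8 → #1, #2, #4, #5, #8, #9, #10, #11.
So seat 6 is #9.

9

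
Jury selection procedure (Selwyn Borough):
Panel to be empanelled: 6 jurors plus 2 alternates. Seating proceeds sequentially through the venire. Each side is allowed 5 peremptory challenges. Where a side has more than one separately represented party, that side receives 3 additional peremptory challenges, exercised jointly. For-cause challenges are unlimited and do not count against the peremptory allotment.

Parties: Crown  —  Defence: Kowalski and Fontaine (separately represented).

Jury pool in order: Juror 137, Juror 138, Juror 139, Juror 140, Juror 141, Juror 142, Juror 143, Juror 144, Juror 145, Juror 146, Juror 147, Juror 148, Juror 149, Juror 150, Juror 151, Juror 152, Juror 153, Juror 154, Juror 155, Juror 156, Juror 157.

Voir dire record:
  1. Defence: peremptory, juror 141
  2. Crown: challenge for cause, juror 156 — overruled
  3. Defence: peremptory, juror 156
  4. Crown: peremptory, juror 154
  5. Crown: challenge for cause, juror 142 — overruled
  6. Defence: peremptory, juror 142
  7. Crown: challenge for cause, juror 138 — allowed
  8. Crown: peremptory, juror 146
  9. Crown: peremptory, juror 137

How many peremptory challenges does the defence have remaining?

Defence allotment: 5 base + 3 multi-party = 8.
Defence peremptories used: #141, #156, #142 — 3.
Remaining: 8 − 3 = 5.

5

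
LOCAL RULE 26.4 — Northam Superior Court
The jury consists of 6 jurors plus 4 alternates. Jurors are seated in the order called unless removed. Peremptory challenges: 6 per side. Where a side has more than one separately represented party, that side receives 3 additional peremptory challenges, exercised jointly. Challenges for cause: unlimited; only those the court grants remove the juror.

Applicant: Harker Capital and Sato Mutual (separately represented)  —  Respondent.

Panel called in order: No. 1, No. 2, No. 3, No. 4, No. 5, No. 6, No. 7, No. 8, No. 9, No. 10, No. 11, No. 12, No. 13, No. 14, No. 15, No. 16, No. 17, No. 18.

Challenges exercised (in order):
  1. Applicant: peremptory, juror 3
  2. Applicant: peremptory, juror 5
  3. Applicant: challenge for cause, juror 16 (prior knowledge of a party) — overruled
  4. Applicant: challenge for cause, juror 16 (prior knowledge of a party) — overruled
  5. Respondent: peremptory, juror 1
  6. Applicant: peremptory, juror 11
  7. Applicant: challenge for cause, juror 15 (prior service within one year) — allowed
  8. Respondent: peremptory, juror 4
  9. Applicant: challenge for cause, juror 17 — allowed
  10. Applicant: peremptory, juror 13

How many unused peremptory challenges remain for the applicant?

Applicant allotment: 6 base + 3 multi-party = 9.
Applicant peremptories used: #3, #5, #11, #13 — 4 (for-cause on #16, #16, #15, #17 don't count).
Remaining: 9 − 4 = 5.

5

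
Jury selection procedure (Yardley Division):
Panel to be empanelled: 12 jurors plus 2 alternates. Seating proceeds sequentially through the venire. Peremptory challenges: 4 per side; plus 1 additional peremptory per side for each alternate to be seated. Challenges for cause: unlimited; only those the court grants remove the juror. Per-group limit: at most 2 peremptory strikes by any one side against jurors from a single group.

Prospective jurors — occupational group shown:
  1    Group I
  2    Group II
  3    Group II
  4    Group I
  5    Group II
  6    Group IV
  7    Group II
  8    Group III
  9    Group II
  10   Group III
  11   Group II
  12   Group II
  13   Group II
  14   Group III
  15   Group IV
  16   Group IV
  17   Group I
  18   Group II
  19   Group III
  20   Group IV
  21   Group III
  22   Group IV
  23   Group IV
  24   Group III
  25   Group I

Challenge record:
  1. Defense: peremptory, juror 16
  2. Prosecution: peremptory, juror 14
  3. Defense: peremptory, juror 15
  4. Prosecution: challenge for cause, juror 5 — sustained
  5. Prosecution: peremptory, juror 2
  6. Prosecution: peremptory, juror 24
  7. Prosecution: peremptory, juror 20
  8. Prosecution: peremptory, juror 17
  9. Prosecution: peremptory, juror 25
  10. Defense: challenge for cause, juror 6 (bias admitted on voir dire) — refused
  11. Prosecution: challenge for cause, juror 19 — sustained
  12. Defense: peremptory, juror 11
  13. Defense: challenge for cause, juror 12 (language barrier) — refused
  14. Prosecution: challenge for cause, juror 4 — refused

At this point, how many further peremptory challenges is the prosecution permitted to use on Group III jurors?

Prosecution peremptories so far: #14, #2, #24, #20, #17, #25 — 6 of 6 used, 0 left overall.
Against Group III: #14, #24 — 2 used; per-group cap 2 leaves 0.
Binding limit: min(0, 0) = 0.

0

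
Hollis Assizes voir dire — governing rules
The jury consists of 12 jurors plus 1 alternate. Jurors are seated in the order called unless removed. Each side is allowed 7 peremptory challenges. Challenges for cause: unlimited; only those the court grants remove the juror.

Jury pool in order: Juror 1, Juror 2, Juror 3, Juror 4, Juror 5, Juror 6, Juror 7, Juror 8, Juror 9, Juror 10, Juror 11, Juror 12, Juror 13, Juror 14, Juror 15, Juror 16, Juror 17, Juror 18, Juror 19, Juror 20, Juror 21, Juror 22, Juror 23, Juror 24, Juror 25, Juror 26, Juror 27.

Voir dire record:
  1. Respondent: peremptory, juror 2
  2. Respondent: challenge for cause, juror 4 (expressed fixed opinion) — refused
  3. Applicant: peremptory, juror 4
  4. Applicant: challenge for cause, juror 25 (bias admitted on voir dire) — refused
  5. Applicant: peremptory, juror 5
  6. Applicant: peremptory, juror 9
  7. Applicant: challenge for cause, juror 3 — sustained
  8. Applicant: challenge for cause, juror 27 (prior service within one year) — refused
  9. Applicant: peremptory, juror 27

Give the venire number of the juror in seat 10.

15

Removed: #2, #3, #4, #5, #9, #27. (#25 stays — for-cause denied.)
Filling seats in venire order through position 10: #1, #6, #7, #8, #10, #11, #12, #13, #14, #15.
So seat 10 is #15.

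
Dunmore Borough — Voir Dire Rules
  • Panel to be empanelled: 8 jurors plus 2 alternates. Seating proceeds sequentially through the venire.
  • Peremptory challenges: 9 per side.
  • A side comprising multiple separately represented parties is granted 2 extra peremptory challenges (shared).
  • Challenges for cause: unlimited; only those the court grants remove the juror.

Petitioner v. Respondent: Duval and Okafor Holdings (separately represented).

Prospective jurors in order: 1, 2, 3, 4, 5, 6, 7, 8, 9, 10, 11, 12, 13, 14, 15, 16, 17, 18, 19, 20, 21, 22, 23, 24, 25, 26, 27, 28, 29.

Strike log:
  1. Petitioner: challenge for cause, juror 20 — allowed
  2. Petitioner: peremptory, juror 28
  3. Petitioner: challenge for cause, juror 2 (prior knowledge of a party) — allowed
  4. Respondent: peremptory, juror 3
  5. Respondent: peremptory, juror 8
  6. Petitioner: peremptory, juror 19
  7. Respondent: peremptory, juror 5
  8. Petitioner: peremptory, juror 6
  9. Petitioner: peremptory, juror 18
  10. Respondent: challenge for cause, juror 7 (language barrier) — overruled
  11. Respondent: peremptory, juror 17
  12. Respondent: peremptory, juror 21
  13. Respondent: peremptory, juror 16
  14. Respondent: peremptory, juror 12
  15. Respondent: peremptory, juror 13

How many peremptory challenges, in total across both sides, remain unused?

8

Petitioner allotment: 9. Respondent allotment: 9 base + 2 multi-party = 11.
Petitioner peremptories used: #28, #19, #6, #18 — 4 (for-cause on #20, #2 don't count).
Respondent peremptories used: #3, #8, #5, #17, #21, #16, #12, #13 — 8 (the for-cause on #7 doesn't count).
Remaining: (9 − 4) + (11 − 8) = 8.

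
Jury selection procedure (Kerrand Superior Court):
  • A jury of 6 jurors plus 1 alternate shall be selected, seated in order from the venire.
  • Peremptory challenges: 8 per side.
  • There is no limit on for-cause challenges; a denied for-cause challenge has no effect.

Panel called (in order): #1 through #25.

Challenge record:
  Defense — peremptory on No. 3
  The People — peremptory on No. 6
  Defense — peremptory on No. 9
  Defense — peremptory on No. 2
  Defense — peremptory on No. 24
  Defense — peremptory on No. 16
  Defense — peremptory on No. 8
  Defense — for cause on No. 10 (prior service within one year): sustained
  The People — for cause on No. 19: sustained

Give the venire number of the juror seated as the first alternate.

13

Removed: #2, #3, #6, #8, #9, #10, #16, #19, #24.
Filling seats in venire order through position 7: #1, #4, #5, #7, #11, #12, #13.
So alternate 1 is #13.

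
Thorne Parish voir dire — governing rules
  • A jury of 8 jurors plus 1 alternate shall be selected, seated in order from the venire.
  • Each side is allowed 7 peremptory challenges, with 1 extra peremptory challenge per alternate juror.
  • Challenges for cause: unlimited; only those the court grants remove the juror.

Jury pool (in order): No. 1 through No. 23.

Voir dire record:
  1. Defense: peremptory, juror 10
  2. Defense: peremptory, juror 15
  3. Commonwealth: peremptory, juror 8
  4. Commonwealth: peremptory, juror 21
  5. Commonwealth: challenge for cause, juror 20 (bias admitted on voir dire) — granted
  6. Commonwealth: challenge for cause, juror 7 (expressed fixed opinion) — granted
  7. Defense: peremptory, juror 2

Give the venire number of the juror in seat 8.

12

Removed: #2, #7, #8, #10, #15, #20, #21.
Filling seats in venire order through position 8: #1, #3, #4, #5, #6, #9, #11, #12.
So seat 8 is #12.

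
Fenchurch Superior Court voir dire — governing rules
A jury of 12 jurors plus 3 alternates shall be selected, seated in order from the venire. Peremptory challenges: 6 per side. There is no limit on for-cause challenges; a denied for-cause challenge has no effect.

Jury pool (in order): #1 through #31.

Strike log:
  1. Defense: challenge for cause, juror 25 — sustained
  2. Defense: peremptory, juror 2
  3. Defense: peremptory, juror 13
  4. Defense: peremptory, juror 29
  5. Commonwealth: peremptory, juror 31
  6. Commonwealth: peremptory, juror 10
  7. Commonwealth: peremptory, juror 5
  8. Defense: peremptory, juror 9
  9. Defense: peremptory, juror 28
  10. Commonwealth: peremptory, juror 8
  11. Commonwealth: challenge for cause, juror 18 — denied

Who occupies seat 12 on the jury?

Removed: #2, #5, #8, #9, #10, #13, #25, #28, #29, #31. (#18 stays — for-cause denied.)
Seating in order: seats 1–12 → #1, #3, #4, #6, #7, #11, #12, #14, #15, #16, #17, #18; alternates → #19, #20, #21.
So seat 12 is #18.

18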